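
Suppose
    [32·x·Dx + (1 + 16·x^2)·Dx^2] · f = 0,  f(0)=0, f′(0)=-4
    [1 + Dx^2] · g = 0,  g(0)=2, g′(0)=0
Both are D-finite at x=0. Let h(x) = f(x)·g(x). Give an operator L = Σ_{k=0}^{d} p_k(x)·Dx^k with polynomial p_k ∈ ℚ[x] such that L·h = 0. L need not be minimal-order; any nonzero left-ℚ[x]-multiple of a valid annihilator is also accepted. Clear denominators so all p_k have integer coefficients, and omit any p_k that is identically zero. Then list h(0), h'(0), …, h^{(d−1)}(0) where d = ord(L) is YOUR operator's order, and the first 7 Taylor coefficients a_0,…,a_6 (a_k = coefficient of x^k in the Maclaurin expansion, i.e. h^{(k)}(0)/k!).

L = (1105 + 51776·x^2 + 22016·x^4 + 16384·x^6 + 65536·x^8) + (2112·x + 35840·x^3 + 49152·x^5 + 262144·x^7)·Dx + (1122 + 52352·x^2 + 27648·x^4 + 32768·x^6 + 131072·x^8)·Dx^2 + (2112·x + 35840·x^3 + 49152·x^5 + 262144·x^7)·Dx^3 + (17 + 576·x^2 + 5632·x^4 + 16384·x^6 + 65536·x^8)·Dx^4  (order 4).
h: a_k = 0, -8, 0, 140/3, 0, -6469/15, 0, …
ICs: h(0) = 0, h′(0) = -8, h′′(0) = 0, h′′′(0) = 280.

f: a_k = 0, -4, 0, 64/3, 0, -1024/5, 0, …
g: a_k = 2, 0, -1, 0, 1/12, 0, -1/360, …
Sym-product of L_f,L_g gives L₀ (≤ ord 4).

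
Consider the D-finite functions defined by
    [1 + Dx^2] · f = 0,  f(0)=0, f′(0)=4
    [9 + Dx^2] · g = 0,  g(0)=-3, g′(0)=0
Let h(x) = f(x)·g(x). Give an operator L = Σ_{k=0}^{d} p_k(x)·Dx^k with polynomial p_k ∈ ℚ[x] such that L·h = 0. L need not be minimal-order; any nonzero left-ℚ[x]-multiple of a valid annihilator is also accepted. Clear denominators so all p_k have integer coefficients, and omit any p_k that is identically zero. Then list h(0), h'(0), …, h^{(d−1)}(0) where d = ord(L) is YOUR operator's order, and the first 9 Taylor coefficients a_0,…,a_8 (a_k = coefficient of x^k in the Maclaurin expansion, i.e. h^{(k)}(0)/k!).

f: a_k = 0, 4, 0, -2/3, 0, 1/30, 0, -1/1260, 0, …
g: a_k = -3, 0, 27/2, 0, -81/8, 0, 243/80, 0, -2187/4480, …
Product ⇒ symmetric product L₀, ord ≤ 4.
L = 64 + 20·Dx^2 + Dx^4  (order 4).
h: a_k = 0, -12, 0, 56, 0, -248/5, 0, 2032/105, 0, …
ICs: h(0) = 0, h′(0) = -12, h′′(0) = 0, h′′′(0) = 336.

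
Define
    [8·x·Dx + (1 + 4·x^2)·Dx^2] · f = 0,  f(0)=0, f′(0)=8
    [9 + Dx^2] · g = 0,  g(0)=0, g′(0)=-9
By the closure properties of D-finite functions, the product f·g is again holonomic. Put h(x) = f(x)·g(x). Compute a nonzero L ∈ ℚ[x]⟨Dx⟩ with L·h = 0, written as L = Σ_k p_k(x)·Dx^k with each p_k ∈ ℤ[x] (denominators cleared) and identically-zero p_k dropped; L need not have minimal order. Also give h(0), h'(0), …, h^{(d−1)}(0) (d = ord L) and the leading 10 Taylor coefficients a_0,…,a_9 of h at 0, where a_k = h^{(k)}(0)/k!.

f: a_k = 0, 8, 0, -32/3, 0, 128/5, 0, -512/7, 0, 2048/9, …
g: a_k = 0, -9, 0, 27/2, 0, -243/40, 0, 729/560, 0, -729/4480, …
Sym-product of L_f,L_g gives L₀ (≤ ord 4).
L = (2925 + 31536·x^2 + 95904·x^4 + 186624·x^6 + 186624·x^8) + (2448·x + 20160·x^3 + 62208·x^5 + 82944·x^7)·Dx + (442 + 5088·x^2 + 19008·x^4 + 41472·x^6 + 41472·x^8)·Dx^2 + (272·x + 2240·x^3 + 6912·x^5 + 9216·x^7)·Dx^3 + (13 + 176·x^2 + 928·x^4 + 2304·x^6 + 2304·x^8)·Dx^4  (order 4).
h: a_k = 0, 0, -72, 0, 204, 0, -423, 0, 10791/10, 0, …
ICs: h(0) = 0, h′(0) = 0, h′′(0) = -144, h′′′(0) = 0.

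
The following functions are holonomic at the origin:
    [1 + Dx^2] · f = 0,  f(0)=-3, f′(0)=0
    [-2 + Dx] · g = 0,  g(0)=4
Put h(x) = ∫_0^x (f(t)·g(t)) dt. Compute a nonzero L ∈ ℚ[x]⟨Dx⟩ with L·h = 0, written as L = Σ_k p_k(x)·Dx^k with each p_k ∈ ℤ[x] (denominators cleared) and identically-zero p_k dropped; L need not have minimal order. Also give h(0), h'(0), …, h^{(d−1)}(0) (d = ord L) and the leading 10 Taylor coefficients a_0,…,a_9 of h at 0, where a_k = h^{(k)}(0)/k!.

f: a_k = -3, 0, 3/2, 0, -1/8, 0, 1/240, 0, -1/13440, 0, …
g: a_k = 4, 8, 8, 16/3, 8/3, 16/15, 16/45, 32/315, 8/315, 16/2835, …
L₀ := L_f ⊗_s L_g (sym. prod.), ord ≤ 2.
∫: right-multiply L₀ by Dx.
L = 5·Dx - 4·Dx^2 + Dx^3  (order 3).
h: a_k = 0, -12, -12, -6, -1, 7/10, 19/30, 39/140, 139/1680, 527/30240, …
ICs: h(0) = 0, h′(0) = -12, h′′(0) = -24.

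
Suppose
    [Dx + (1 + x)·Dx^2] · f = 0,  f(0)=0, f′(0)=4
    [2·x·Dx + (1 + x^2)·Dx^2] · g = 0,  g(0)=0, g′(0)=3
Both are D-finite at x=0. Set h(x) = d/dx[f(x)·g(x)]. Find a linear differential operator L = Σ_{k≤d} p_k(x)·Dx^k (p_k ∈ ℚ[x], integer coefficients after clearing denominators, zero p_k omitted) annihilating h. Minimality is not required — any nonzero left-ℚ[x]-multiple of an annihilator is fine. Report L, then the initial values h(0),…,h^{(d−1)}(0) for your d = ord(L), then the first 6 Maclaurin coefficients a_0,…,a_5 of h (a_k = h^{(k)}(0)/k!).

f: a_k = 0, 4, -2, 4/3, -1, 4/5, …
g: a_k = 0, 3, 0, -1, 0, 3/5, …
h₀=f·g: eliminate ⇒ L₀, order ≤ 2·2.
h=h₀': d/dx-closure on L₀ ⇒ L.
L = (24 + 44·x + 80·x^2 + 156·x^3 + 120·x^4 + 52·x^5 + 4·x^7) + (18 + 124·x + 308·x^2 + 484·x^3 + 544·x^4 + 372·x^5 + 140·x^6 + 12·x^7 + 14·x^8)·Dx + (12 + 64·x + 192·x^2 + 312·x^3 + 360·x^4 + 312·x^5 + 192·x^6 + 72·x^7 + 12·x^8 + 8·x^9)·Dx^2 + (5 + 18·x + 37·x^2 + 56·x^3 + 66·x^4 + 60·x^5 + 42·x^6 + 24·x^7 + 9·x^8 + 2·x^9 + x^10)·Dx^3  (order 3).
h: a_k = 0, 24, -18, 0, -5, 104/5, …
ICs: h(0) = 0, h′(0) = 24, h′′(0) = -36.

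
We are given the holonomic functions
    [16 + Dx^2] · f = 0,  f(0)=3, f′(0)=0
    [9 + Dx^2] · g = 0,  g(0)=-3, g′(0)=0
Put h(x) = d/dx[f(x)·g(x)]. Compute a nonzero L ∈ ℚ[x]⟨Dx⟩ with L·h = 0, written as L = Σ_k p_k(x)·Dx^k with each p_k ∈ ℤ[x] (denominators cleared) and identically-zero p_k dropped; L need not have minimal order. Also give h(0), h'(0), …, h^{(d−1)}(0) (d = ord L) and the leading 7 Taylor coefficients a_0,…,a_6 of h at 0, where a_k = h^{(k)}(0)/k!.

f: a_k = 3, 0, -24, 0, 32, 0, -256/15, …
g: a_k = -3, 0, 27/2, 0, -81/8, 0, 243/80, …
f·g: L₀ = L_f ⊗_s L_g, ord ≤ 2·2.
h₀' ⇒ L via d/dx closure of L₀.
L = 49 + 50·Dx^2 + Dx^4  (order 4).
h: a_k = 0, 225, 0, -3603/2, 0, 35295/8, 0, …
ICs: h(0) = 0, h′(0) = 225, h′′(0) = 0, h′′′(0) = -10809.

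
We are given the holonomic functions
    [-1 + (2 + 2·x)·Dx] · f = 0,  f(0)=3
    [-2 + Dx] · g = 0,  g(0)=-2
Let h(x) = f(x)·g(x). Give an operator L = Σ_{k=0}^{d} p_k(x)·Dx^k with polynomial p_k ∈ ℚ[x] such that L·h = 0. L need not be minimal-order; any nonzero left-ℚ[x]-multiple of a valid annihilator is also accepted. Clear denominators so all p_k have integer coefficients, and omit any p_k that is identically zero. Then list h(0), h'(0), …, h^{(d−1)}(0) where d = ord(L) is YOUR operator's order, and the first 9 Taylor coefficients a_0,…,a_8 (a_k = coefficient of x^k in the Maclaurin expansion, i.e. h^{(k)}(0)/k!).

L = (-5 - 4·x) + (2 + 2·x)·Dx  (order 1).
h: a_k = -6, -15, -69/4, -103/8, -449/64, -1949/640, -1643/1536, -36047/107520, -135617/1720320, …
ICs: h(0) = -6.

f: a_k = 3, 3/2, -3/8, 3/16, -15/128, 21/256, -63/1024, 99/2048, -1287/32768, …
g: a_k = -2, -4, -4, -8/3, -4/3, -8/15, -8/45, -16/315, -4/315, …
f·g: L₀ = L_f ⊗_s L_g, ord ≤ 1·1.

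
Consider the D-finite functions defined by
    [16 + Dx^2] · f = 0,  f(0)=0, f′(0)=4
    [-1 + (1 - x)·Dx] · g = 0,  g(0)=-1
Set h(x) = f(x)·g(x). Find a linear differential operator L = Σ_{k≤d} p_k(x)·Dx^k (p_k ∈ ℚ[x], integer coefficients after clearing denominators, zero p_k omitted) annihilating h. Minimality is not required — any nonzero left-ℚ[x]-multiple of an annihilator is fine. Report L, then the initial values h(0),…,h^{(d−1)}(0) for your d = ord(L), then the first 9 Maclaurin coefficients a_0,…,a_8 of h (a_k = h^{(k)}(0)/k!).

f: a_k = 0, 4, 0, -32/3, 0, 128/15, 0, -1024/315, 0, …
g: a_k = -1, -1, -1, -1, -1, -1, -1, -1, -1, …
f·g: L₀ = L_f ⊗_s L_g, ord ≤ 2·1.
L = (-16 + 16·x) + 2·Dx + (-1 + x)·Dx^2  (order 2).
h: a_k = 0, -4, -4, 20/3, 20/3, -28/15, -28/15, 436/315, 436/315, …
ICs: h(0) = 0, h′(0) = -4.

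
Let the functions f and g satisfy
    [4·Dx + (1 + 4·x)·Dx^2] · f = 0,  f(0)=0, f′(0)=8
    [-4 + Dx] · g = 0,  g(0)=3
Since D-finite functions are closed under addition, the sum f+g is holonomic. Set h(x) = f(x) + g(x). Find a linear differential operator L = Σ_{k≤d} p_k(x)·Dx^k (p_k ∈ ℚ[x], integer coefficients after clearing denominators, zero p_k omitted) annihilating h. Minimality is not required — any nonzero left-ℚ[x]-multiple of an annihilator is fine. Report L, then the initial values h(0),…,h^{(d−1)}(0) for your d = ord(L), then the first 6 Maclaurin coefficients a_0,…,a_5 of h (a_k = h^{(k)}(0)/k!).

L = (-24 - 32·x)·Dx + (2 - 16·x - 32·x^2)·Dx^2 + (1 + 6·x + 8·x^2)·Dx^3  (order 3).
h: a_k = 3, 20, 8, 224/3, -96, 2176/5, …
ICs: h(0) = 3, h′(0) = 20, h′′(0) = 16.

f: a_k = 0, 8, -16, 128/3, -128, 2048/5, …
g: a_k = 3, 12, 24, 32, 32, 128/5, …
h₀=f+g: left-lcm gives L₀, ord ≤ 3.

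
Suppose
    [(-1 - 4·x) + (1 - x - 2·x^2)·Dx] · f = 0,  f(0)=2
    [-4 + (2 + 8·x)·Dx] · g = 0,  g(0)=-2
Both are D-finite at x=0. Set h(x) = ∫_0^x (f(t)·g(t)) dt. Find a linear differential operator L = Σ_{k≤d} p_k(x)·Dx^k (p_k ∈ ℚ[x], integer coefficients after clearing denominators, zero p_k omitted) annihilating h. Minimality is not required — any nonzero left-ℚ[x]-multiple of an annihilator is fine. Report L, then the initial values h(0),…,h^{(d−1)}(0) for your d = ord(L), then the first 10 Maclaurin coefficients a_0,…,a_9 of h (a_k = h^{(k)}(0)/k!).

f: a_k = 2, 2, 6, 10, 22, 42, 86, 170, 342, 682, …
g: a_k = -2, -4, 4, -8, 20, -56, 168, -528, 1716, -5720, …
f·g: L₀ = L_f ⊗_s L_g, ord ≤ 1·1.
Integrate: L := L₀·Dx.
L = (3 + 6·x + 12·x^2)·Dx + (-1 - 3·x + 6·x^2 + 8·x^3)·Dx^2  (order 2).
h: a_k = 0, -4, -6, -4, -13, -36/5, -42, 12/7, -387/2, 212, …
ICs: h(0) = 0, h′(0) = -4.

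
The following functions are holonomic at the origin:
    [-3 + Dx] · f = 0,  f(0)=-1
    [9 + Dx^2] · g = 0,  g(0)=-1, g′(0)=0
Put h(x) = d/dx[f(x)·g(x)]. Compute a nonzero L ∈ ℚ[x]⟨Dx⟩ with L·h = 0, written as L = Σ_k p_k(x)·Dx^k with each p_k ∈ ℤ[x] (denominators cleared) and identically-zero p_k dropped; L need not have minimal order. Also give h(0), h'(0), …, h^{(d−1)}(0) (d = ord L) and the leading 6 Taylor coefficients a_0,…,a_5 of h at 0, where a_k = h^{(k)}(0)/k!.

f: a_k = -1, -3, -9/2, -9/2, -27/8, -81/40, …
g: a_k = -1, 0, 9/2, 0, -27/8, 0, …
Sym-product of L_f,L_g gives L₀ (≤ ord 2).
h₀' ⇒ L via d/dx closure of L₀.
L = 18 - 6·Dx + Dx^2  (order 2).
h: a_k = 3, 0, -27, -54, -81/2, 0, …
ICs: h(0) = 3, h′(0) = 0.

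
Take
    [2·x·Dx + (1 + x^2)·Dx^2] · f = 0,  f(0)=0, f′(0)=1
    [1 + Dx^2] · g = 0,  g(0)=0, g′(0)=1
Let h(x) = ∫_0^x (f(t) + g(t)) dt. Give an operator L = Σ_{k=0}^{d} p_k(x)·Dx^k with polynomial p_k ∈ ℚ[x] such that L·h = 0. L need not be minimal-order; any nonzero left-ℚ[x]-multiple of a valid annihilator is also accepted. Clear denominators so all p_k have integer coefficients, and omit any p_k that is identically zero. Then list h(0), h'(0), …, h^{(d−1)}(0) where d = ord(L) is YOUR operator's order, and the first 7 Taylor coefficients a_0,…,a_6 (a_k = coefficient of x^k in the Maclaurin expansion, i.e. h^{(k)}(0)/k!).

f: a_k = 0, 1, 0, -1/3, 0, 1/5, 0, …
g: a_k = 0, 1, 0, -1/6, 0, 1/120, 0, …
f+g: L₀ = lclm(L_f,L_g), ord ≤ 2+2.
Integrate: L := L₀·Dx.
L = (-22·x + 28·x^3 + 2·x^5)·Dx^2 + (-1 + 7·x^2 + 9·x^4 + x^6)·Dx^3 + (-22·x + 28·x^3 + 2·x^5)·Dx^4 + (-1 + 7·x^2 + 9·x^4 + x^6)·Dx^5  (order 5).
h: a_k = 0, 0, 1, 0, -1/8, 0, 5/144, …
ICs: h(0) = 0, h′(0) = 0, h′′(0) = 2, h′′′(0) = 0, h′′′′(0) = -3.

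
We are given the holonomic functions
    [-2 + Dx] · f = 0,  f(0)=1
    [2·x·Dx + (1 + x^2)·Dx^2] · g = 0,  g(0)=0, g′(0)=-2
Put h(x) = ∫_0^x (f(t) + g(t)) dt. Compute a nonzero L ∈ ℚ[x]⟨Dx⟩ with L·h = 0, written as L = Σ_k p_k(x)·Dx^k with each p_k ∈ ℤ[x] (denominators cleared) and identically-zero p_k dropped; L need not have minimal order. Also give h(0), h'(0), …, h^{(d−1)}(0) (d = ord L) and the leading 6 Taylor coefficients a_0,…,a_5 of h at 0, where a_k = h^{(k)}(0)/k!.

L = (2 - 4·x - 6·x^2 - 4·x^3)·Dx^2 + (-3 - x^2 - 2·x^4)·Dx^3 + (1 + x + 2·x^2 + x^3 + x^4)·Dx^4  (order 4).
h: a_k = 0, 1, 0, 2/3, 1/2, 2/15, …
ICs: h(0) = 0, h′(0) = 1, h′′(0) = 0, h′′′(0) = 4.

f: a_k = 1, 2, 2, 4/3, 2/3, 4/15, …
g: a_k = 0, -2, 0, 2/3, 0, -2/5, …
h₀=f+g: left-lcm gives L₀, ord ≤ 3.
h=∫₀ˣh₀: take L = L₀·Dx.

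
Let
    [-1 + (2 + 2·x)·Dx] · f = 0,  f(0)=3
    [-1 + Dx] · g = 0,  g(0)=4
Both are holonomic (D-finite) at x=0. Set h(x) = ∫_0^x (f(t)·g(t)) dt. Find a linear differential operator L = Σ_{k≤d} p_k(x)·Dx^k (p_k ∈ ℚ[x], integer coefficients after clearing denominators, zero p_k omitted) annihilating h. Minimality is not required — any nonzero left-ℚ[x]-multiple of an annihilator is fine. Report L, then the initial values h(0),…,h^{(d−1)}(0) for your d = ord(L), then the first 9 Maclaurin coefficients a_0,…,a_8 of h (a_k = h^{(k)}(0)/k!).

L = (-3 - 2·x)·Dx + (2 + 2·x)·Dx^2  (order 2).
h: a_k = 0, 12, 9, 7/2, 17/16, 33/160, 107/1920, -89/26880, 1123/143360, …
ICs: h(0) = 0, h′(0) = 12.

f: a_k = 3, 3/2, -3/8, 3/16, -15/128, 21/256, -63/1024, 99/2048, -1287/32768, …
g: a_k = 4, 4, 2, 2/3, 1/6, 1/30, 1/180, 1/1260, 1/10080, …
f·g: L₀ = L_f ⊗_s L_g, ord ≤ 1·1.
h=∫₀ˣh₀: take L = L₀·Dx.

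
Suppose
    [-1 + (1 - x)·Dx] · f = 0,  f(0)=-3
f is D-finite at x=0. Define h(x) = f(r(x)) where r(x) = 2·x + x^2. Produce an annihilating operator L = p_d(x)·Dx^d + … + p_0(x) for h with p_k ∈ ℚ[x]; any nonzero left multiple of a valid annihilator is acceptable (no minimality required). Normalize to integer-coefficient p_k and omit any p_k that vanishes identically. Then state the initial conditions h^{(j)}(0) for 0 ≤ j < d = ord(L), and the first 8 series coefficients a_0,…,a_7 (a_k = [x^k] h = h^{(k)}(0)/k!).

L = (2 + 2·x) + (-1 + 2·x + x^2)·Dx  (order 1).
h: a_k = -3, -6, -15, -36, -87, -210, -507, -1224, …
ICs: h(0) = -3.

f: a_k = -3, -3, -3, -3, -3, -3, -3, -3, …
f∘r: x↦r, Dx↦Dx/r' in L_f ⇒ L₀.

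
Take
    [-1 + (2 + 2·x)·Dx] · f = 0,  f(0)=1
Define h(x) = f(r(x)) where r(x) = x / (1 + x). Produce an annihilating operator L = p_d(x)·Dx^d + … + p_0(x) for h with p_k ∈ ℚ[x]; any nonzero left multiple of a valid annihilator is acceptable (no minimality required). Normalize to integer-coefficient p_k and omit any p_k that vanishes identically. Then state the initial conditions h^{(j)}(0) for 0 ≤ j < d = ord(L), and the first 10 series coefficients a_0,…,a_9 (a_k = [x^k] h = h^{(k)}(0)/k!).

L = -1 + (2 + 6·x + 4·x^2)·Dx  (order 1).
h: a_k = 1, 1/2, -5/8, 13/16, -141/128, 399/256, -2353/1024, 7205/2048, -182461/32768, 594203/65536, …
ICs: h(0) = 1.

f: a_k = 1, 1/2, -1/8, 1/16, -5/128, 7/256, -21/1024, 33/2048, -429/32768, 715/65536, …
Change of var in L_f (x↦r) gives L₀.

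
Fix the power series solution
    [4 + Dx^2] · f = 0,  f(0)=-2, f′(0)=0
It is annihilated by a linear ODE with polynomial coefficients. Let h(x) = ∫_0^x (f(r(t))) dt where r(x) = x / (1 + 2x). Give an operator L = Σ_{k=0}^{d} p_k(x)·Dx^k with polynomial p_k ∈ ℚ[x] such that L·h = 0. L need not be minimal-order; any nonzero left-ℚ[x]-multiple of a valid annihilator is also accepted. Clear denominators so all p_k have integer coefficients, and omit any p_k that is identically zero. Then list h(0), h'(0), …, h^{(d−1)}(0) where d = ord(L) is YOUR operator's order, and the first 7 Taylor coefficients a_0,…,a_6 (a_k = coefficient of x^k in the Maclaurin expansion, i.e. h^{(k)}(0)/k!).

f: a_k = -2, 0, 4, 0, -4/3, 0, 8/45, …
Change of var in L_f (x↦r) gives L₀.
Integrate: L := L₀·Dx.
L = 4·Dx + (4 + 24·x + 48·x^2 + 32·x^3)·Dx^2 + (1 + 8·x + 24·x^2 + 32·x^3 + 16·x^4)·Dx^3  (order 3).
h: a_k = 0, -2, 0, 4/3, -4, 28/3, -176/9, …
ICs: h(0) = 0, h′(0) = -2, h′′(0) = 0.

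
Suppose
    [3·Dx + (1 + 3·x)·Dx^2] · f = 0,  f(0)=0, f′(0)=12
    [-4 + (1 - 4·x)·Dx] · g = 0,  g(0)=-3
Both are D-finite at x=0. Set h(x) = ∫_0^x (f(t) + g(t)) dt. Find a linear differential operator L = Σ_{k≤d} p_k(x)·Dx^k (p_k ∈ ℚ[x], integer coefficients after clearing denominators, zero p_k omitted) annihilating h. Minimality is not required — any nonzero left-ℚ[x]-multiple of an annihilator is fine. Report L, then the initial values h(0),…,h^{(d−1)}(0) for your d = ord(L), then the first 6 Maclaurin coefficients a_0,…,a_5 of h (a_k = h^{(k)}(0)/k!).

L = (-432 - 288·x)·Dx^2 + (-78 - 720·x - 576·x^2)·Dx^3 + (11 + x - 144·x^2 - 144·x^3)·Dx^4  (order 4).
h: a_k = 0, -3, 0, -22, -39, -849/5, …
ICs: h(0) = 0, h′(0) = -3, h′′(0) = 0, h′′′(0) = -132.

f: a_k = 0, 12, -18, 36, -81, 972/5, …
g: a_k = -3, -12, -48, -192, -768, -3072, …
h₀=f+g: left-lcm gives L₀, ord ≤ 3.
h=∫h₀ ⇒ L = L₀·Dx.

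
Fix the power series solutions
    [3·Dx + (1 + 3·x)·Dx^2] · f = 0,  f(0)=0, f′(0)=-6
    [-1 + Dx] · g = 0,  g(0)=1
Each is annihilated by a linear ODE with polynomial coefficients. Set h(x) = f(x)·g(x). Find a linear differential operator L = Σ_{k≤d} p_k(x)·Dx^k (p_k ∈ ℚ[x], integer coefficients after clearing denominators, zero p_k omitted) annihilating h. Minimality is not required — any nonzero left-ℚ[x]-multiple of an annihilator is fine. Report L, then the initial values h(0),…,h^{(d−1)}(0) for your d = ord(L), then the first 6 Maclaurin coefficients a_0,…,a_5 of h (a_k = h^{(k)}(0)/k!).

f: a_k = 0, -6, 9, -18, 81/2, -486/5, …
g: a_k = 1, 1, 1/2, 1/6, 1/24, 1/120, …
f·g: L₀ = L_f ⊗_s L_g, ord ≤ 2·1.
L = (-2 + 3·x) + (1 - 6·x)·Dx + (1 + 3·x)·Dx^2  (order 2).
h: a_k = 0, -6, 3, -12, 26, -1289/20, …
ICs: h(0) = 0, h′(0) = -6.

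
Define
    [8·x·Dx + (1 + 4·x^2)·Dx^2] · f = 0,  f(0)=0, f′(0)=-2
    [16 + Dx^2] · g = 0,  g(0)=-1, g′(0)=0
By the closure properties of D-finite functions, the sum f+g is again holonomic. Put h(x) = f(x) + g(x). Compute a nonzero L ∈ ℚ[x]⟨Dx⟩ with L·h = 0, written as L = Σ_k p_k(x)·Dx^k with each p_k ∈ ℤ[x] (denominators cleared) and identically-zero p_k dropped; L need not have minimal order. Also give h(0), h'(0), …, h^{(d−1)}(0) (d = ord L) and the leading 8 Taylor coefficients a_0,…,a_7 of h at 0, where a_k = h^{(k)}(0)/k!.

f: a_k = 0, -2, 0, 8/3, 0, -32/5, 0, 128/7, …
g: a_k = -1, 0, 8, 0, -32/3, 0, 256/45, 0, …
f+g: L₀ = lclm(L_f,L_g), ord ≤ 2+2.
L = (-512·x + 5120·x^3 + 4096·x^5)·Dx + (16 + 512·x^2 + 2304·x^4 + 2048·x^6)·Dx^2 + (-32·x + 320·x^3 + 256·x^5)·Dx^3 + (1 + 32·x^2 + 144·x^4 + 128·x^6)·Dx^4  (order 4).
h: a_k = -1, -2, 8, 8/3, -32/3, -32/5, 256/45, 128/7, …
ICs: h(0) = -1, h′(0) = -2, h′′(0) = 16, h′′′(0) = 16.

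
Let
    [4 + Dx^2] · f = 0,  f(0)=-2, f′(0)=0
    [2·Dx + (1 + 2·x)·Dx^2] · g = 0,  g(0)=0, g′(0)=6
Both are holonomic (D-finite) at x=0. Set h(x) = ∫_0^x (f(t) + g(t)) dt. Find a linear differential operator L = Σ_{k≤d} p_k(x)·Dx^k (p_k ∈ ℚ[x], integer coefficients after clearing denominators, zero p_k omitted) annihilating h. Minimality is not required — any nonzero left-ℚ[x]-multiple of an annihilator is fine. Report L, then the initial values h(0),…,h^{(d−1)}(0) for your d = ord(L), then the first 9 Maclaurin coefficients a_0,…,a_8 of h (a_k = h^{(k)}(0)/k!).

f: a_k = -2, 0, 4, 0, -4/3, 0, 8/45, 0, -4/315, …
g: a_k = 0, 6, -6, 8, -12, 96/5, -32, 384/7, -96, …
Sum ⇒ L₀ = lclm(L_f,L_g) in ℚ(x)⟨Dx⟩.
h=∫h₀ ⇒ L = L₀·Dx.
L = (56 + 32·x + 32·x^2)·Dx^2 + (12 + 40·x + 48·x^2 + 32·x^3)·Dx^3 + (14 + 8·x + 8·x^2)·Dx^4 + (3 + 10·x + 12·x^2 + 8·x^3)·Dx^5  (order 5).
h: a_k = 0, -2, 3, -2/3, 2, -8/3, 16/5, -1432/315, 48/7, …
ICs: h(0) = 0, h′(0) = -2, h′′(0) = 6, h′′′(0) = -4, h′′′′(0) = 48.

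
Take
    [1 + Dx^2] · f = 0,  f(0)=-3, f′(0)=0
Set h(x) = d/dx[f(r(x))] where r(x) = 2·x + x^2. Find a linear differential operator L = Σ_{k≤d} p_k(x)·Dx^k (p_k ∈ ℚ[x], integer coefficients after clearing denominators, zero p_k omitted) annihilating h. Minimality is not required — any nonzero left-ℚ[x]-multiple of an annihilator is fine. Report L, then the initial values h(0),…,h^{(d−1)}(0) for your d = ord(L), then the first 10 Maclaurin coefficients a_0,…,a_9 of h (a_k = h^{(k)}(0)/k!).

L = (7 + 16·x + 24·x^2 + 16·x^3 + 4·x^4) + (-3 - 3·x)·Dx + (1 + 2·x + x^2)·Dx^2  (order 2).
h: a_k = 0, 12, 18, -2, -20, -82/5, -7/5, 719/105, 186/35, 2221/1890, …
ICs: h(0) = 0, h′(0) = 12.

f: a_k = -3, 0, 3/2, 0, -1/8, 0, 1/240, 0, -1/13440, 0, …
Change of var in L_f (x↦r) gives L₀.
h=h₀': d/dx-closure on L₀ ⇒ L.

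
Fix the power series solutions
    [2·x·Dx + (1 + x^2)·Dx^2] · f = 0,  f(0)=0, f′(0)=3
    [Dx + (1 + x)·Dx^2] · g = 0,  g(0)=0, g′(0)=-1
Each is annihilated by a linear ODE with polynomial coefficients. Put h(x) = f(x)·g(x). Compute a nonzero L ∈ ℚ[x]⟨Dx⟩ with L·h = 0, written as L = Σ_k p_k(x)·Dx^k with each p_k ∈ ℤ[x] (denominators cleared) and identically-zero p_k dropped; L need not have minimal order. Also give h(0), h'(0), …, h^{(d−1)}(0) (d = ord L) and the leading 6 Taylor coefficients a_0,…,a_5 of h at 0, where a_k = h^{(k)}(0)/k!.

f: a_k = 0, 3, 0, -1, 0, 3/5, …
g: a_k = 0, -1, 1/2, -1/3, 1/4, -1/5, …
Sym-product of L_f,L_g gives L₀ (≤ ord 4).
L = (24 + 44·x + 80·x^2 + 156·x^3 + 120·x^4 + 52·x^5 + 4·x^7)·Dx + (18 + 124·x + 308·x^2 + 484·x^3 + 544·x^4 + 372·x^5 + 140·x^6 + 12·x^7 + 14·x^8)·Dx^2 + (12 + 64·x + 192·x^2 + 312·x^3 + 360·x^4 + 312·x^5 + 192·x^6 + 72·x^7 + 12·x^8 + 8·x^9)·Dx^3 + (5 + 18·x + 37·x^2 + 56·x^3 + 66·x^4 + 60·x^5 + 42·x^6 + 24·x^7 + 9·x^8 + 2·x^9 + x^10)·Dx^4  (order 4).
h: a_k = 0, 0, -3, 3/2, 0, 1/4, …
ICs: h(0) = 0, h′(0) = 0, h′′(0) = -6, h′′′(0) = 9.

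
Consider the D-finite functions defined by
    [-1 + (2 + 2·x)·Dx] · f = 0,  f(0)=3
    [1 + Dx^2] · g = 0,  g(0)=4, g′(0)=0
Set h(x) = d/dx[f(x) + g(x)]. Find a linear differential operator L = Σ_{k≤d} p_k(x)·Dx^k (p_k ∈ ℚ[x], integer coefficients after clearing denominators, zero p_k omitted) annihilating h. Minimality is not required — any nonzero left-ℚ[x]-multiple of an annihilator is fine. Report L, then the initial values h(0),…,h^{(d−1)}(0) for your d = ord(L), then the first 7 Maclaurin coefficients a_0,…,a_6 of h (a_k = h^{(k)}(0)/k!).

f: a_k = 3, 3/2, -3/8, 3/16, -15/128, 21/256, -63/1024, …
g: a_k = 4, 0, -2, 0, 1/6, 0, -1/180, …
f+g: L₀ = lclm(L_f,L_g), ord ≤ 1+2.
Derive L from L₀ (diff closure).
L = (-19 - 8·x - 4·x^2) + (-14 - 30·x - 24·x^2 - 8·x^3)·Dx + (-19 - 8·x - 4·x^2)·Dx^2 + (-14 - 30·x - 24·x^2 - 8·x^3)·Dx^3  (order 3).
h: a_k = 3/2, -19/4, 9/16, 19/96, 105/256, -3091/7680, 693/2048, …
ICs: h(0) = 3/2, h′(0) = -19/4, h′′(0) = 9/8.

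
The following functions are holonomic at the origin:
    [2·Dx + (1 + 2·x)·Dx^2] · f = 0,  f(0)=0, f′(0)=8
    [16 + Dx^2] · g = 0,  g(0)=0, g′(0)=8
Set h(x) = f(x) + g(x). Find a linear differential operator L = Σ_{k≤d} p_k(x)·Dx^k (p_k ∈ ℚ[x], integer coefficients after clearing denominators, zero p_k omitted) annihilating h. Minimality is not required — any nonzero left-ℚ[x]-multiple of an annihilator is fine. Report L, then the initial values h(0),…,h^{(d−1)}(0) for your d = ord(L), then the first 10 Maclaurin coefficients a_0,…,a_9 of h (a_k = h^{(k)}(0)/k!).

L = (160 + 256·x + 256·x^2)·Dx + (48 + 224·x + 384·x^2 + 256·x^3)·Dx^2 + (10 + 16·x + 16·x^2)·Dx^3 + (3 + 14·x + 24·x^2 + 16·x^3)·Dx^4  (order 4).
h: a_k = 0, 16, -8, -32/3, -16, 128/3, -128/3, 20992/315, -128, 649216/2835, …
ICs: h(0) = 0, h′(0) = 16, h′′(0) = -16, h′′′(0) = -64.

f: a_k = 0, 8, -8, 32/3, -16, 128/5, -128/3, 512/7, -128, 2048/9, …
g: a_k = 0, 8, 0, -64/3, 0, 256/15, 0, -2048/315, 0, 4096/2835, …
Weyl lclm of L_f,L_g ⇒ L₀ (ord ≤ 4).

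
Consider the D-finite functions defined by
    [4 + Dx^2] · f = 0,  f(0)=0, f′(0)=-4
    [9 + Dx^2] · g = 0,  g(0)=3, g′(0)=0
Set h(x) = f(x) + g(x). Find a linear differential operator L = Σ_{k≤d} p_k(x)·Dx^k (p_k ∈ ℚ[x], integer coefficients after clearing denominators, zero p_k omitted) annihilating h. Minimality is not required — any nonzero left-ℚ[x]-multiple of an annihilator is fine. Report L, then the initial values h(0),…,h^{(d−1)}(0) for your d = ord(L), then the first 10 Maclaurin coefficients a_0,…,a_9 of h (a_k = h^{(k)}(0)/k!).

f: a_k = 0, -4, 0, 8/3, 0, -8/15, 0, 16/315, 0, -8/2835, …
g: a_k = 3, 0, -27/2, 0, 81/8, 0, -243/80, 0, 2187/4480, 0, …
Sum ⇒ L₀ = lclm(L_f,L_g) in ℚ(x)⟨Dx⟩.
L = 36 + 13·Dx^2 + Dx^4  (order 4).
h: a_k = 3, -4, -27/2, 8/3, 81/8, -8/15, -243/80, 16/315, 2187/4480, -8/2835, …
ICs: h(0) = 3, h′(0) = -4, h′′(0) = -27, h′′′(0) = 16.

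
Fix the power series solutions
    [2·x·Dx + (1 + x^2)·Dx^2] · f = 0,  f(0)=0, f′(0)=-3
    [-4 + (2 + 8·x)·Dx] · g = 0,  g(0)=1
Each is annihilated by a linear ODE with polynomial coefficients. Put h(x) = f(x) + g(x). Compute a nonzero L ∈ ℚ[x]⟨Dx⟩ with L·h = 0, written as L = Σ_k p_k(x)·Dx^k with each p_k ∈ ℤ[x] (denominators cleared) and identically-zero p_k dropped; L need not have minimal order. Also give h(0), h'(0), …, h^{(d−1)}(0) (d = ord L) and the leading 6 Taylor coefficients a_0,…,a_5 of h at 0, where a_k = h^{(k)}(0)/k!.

f: a_k = 0, -3, 0, 1, 0, -3/5, …
g: a_k = 1, 2, -2, 4, -10, 28, …
Weyl lclm of L_f,L_g ⇒ L₀ (ord ≤ 3).
L = (-4 - 40·x + 12·x^2 + 24·x^3)·Dx + (-14 - 16·x - 50·x^2 + 48·x^3 + 84·x^4)·Dx^2 + (-2 - 6·x + 12·x^2 + 18·x^3 + 14·x^4 + 24·x^5)·Dx^3  (order 3).
h: a_k = 1, -1, -2, 5, -10, 137/5, …
ICs: h(0) = 1, h′(0) = -1, h′′(0) = -4.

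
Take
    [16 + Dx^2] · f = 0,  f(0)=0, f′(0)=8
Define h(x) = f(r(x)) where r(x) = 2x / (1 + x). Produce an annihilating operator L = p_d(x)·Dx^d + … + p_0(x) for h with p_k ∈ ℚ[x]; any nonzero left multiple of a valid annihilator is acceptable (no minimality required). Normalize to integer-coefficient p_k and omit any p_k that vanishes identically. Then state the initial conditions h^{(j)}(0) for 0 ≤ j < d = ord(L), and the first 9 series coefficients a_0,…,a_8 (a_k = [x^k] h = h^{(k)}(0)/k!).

f: a_k = 0, 8, 0, -64/3, 0, 256/15, 0, -2048/315, 0, …
f∘r: x↦r, Dx↦Dx/r' in L_f ⇒ L₀.
L = 64 + (2 + 6·x + 6·x^2 + 2·x^3)·Dx + (1 + 4·x + 6·x^2 + 4·x^3 + x^4)·Dx^2  (order 2).
h: a_k = 0, 16, -16, -464/3, 496, -6928/15, -1040, 1516976/315, -437456/45, …
ICs: h(0) = 0, h′(0) = 16.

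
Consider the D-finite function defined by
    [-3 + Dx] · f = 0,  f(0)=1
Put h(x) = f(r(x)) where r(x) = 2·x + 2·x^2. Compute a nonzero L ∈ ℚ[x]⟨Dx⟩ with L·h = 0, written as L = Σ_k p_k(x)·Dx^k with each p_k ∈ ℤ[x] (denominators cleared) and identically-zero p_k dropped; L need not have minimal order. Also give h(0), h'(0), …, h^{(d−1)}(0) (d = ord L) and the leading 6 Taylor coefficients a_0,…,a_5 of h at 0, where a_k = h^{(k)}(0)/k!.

L = (-6 - 12·x) + Dx  (order 1).
h: a_k = 1, 6, 24, 72, 180, 1944/5, …
ICs: h(0) = 1.

f: a_k = 1, 3, 9/2, 9/2, 27/8, 81/40, …
f∘r: x↦r, Dx↦Dx/r' in L_f ⇒ L₀.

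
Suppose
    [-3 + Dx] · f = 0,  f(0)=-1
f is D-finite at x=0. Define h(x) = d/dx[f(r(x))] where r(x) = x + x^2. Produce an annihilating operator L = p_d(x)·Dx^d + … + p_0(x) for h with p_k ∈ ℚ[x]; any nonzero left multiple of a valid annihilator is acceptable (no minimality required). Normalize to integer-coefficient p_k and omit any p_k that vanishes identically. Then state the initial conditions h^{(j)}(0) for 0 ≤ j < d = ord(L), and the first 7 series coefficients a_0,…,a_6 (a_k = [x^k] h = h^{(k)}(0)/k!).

L = (5 + 12·x + 12·x^2) + (-1 - 2·x)·Dx  (order 1).
h: a_k = -3, -15, -81/2, -171/2, -1161/8, -8613/40, -4509/16, …
ICs: h(0) = -3.

f: a_k = -1, -3, -9/2, -9/2, -27/8, -81/40, -81/80, …
f∘r: x↦r, Dx↦Dx/r' in L_f ⇒ L₀.
Derive L from L₀ (diff closure).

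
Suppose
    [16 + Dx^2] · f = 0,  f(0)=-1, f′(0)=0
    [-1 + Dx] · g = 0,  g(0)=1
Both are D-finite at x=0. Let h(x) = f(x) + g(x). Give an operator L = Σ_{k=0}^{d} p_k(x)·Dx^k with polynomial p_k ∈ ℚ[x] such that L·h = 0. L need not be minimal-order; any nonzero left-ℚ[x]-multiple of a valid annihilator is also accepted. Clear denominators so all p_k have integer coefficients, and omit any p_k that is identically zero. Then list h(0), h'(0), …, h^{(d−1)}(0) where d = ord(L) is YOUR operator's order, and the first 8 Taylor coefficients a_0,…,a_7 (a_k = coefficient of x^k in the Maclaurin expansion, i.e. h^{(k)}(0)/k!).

L = -16 + 16·Dx - Dx^2 + Dx^3  (order 3).
h: a_k = 0, 1, 17/2, 1/6, -85/8, 1/120, 4097/720, 1/5040, …
ICs: h(0) = 0, h′(0) = 1, h′′(0) = 17.

f: a_k = -1, 0, 8, 0, -32/3, 0, 256/45, 0, …
g: a_k = 1, 1, 1/2, 1/6, 1/24, 1/120, 1/720, 1/5040, …
Sum ⇒ L₀ = lclm(L_f,L_g) in ℚ(x)⟨Dx⟩.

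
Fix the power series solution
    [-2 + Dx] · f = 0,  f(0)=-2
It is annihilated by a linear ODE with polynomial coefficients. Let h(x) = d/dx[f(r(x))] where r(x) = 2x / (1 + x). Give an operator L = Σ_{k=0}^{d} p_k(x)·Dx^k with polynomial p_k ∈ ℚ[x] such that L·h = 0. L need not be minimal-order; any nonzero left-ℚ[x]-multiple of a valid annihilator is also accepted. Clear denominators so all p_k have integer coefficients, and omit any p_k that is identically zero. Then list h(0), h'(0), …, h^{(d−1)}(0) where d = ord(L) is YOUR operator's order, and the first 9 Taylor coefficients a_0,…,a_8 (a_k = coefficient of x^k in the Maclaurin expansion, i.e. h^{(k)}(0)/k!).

L = (2 - 2·x) + (-1 - 2·x - x^2)·Dx  (order 1).
h: a_k = -8, -16, 8, 32/3, -56/3, 176/15, 136/45, -5056/315, 6632/315, …
ICs: h(0) = -8.

f: a_k = -2, -4, -4, -8/3, -4/3, -8/15, -8/45, -16/315, -4/315, …
Substitute x→r, Dx→(1/r')Dx; clear ⇒ L₀.
Differentiate: ansatz ord ≤ ord L₀ ⇒ L.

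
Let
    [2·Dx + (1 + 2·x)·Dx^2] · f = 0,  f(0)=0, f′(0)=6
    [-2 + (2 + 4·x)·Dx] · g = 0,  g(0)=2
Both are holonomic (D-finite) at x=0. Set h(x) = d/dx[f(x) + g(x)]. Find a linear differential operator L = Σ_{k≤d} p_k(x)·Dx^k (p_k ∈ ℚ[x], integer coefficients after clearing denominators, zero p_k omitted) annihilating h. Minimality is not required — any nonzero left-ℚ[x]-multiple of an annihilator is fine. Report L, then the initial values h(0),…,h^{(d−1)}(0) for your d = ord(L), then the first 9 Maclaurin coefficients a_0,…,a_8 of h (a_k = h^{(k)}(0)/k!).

L = 2 + (5 + 10·x)·Dx + (1 + 4·x + 4·x^2)·Dx^2  (order 2).
h: a_k = 8, -14, 27, -53, 419/4, -831/4, 3303/8, -6573/8, 104739/64, …
ICs: h(0) = 8, h′(0) = -14.

f: a_k = 0, 6, -6, 8, -12, 96/5, -32, 384/7, -96, …
g: a_k = 2, 2, -1, 1, -5/4, 7/4, -21/8, 33/8, -429/64, …
f+g: L₀ = lclm(L_f,L_g), ord ≤ 2+1.
Derive L from L₀ (diff closure).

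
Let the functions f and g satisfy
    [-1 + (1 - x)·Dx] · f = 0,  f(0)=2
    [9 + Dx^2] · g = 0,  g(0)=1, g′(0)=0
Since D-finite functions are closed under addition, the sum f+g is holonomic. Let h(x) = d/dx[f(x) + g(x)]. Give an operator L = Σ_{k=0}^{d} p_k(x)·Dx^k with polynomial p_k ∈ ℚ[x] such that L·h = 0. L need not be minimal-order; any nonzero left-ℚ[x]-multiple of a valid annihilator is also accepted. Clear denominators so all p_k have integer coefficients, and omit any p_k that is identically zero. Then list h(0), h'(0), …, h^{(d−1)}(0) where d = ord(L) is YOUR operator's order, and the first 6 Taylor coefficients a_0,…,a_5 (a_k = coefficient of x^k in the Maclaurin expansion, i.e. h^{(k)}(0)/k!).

L = (126 - 108·x + 54·x^2) + (-45 + 99·x - 81·x^2 + 27·x^3)·Dx + (14 - 12·x + 6·x^2)·Dx^2 + (-5 + 11·x - 9·x^2 + 3·x^3)·Dx^3  (order 3).
h: a_k = 2, -5, 6, 43/2, 10, 237/40, …
ICs: h(0) = 2, h′(0) = -5, h′′(0) = 12.

f: a_k = 2, 2, 2, 2, 2, 2, …
g: a_k = 1, 0, -9/2, 0, 27/8, 0, …
Sum ⇒ L₀ = lclm(L_f,L_g) in ℚ(x)⟨Dx⟩.
Differentiate: ansatz ord ≤ ord L₀ ⇒ L.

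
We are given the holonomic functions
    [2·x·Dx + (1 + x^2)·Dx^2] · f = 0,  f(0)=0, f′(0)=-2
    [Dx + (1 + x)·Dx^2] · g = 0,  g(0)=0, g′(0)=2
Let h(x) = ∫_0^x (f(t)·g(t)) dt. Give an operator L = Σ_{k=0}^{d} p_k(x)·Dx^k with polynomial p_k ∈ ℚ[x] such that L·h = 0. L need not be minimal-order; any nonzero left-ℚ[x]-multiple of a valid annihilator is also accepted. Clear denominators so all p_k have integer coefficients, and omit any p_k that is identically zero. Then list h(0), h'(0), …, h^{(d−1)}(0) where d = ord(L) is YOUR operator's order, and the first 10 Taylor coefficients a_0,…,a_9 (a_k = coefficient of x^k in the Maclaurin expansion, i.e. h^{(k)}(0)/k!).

L = (24 + 44·x + 80·x^2 + 156·x^3 + 120·x^4 + 52·x^5 + 4·x^7)·Dx^2 + (18 + 124·x + 308·x^2 + 484·x^3 + 544·x^4 + 372·x^5 + 140·x^6 + 12·x^7 + 14·x^8)·Dx^3 + (12 + 64·x + 192·x^2 + 312·x^3 + 360·x^4 + 312·x^5 + 192·x^6 + 72·x^7 + 12·x^8 + 8·x^9)·Dx^4 + (5 + 18·x + 37·x^2 + 56·x^3 + 66·x^4 + 60·x^5 + 42·x^6 + 24·x^7 + 9·x^8 + 2·x^9 + x^10)·Dx^5  (order 5).
h: a_k = 0, 0, 0, -4/3, 1/2, 0, 1/18, -52/315, 11/120, 0, …
ICs: h(0) = 0, h′(0) = 0, h′′(0) = 0, h′′′(0) = -8, h′′′′(0) = 12.

f: a_k = 0, -2, 0, 2/3, 0, -2/5, 0, 2/7, 0, -2/9, …
g: a_k = 0, 2, -1, 2/3, -1/2, 2/5, -1/3, 2/7, -1/4, 2/9, …
L₀ := L_f ⊗_s L_g (sym. prod.), ord ≤ 4.
∫: right-multiply L₀ by Dx.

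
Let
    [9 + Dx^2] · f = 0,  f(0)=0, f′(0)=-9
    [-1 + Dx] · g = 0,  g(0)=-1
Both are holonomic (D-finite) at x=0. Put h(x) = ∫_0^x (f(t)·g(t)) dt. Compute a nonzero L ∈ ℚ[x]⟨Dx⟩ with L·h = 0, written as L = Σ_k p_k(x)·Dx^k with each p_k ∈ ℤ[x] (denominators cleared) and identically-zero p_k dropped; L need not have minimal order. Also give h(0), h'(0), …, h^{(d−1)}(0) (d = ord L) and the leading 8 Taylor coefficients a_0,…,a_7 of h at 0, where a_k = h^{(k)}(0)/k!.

f: a_k = 0, -9, 0, 27/2, 0, -243/40, 0, 729/560, …
g: a_k = -1, -1, -1/2, -1/6, -1/24, -1/120, -1/720, -1/5040, …
f·g: L₀ = L_f ⊗_s L_g, ord ≤ 2·1.
Integrate: L := L₀·Dx.
L = 10·Dx - 2·Dx^2 + Dx^3  (order 3).
h: a_k = 0, 0, 9/2, 3, -9/4, -12/5, -1/20, 39/70, …
ICs: h(0) = 0, h′(0) = 0, h′′(0) = 9.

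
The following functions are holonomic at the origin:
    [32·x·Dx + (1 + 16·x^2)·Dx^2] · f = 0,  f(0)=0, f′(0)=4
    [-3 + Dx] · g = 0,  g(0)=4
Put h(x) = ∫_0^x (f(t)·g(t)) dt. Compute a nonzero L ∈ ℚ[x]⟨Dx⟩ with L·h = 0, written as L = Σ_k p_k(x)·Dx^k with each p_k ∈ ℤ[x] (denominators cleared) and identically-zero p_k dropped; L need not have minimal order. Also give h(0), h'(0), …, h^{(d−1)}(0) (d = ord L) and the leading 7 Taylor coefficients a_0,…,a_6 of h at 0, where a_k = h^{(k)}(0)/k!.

f: a_k = 0, 4, 0, -64/3, 0, 1024/5, 0, …
g: a_k = 4, 12, 18, 18, 27/2, 81/10, 81/20, …
Product ⇒ symmetric product L₀, ord ≤ 2.
Integrate: L := L₀·Dx.
L = (9 - 96·x + 144·x^2)·Dx + (-6 + 32·x - 96·x^2)·Dx^2 + (1 + 16·x^2)·Dx^3  (order 3).
h: a_k = 0, 0, 8, 16, -10/3, -184/5, 1223/15, …
ICs: h(0) = 0, h′(0) = 0, h′′(0) = 16.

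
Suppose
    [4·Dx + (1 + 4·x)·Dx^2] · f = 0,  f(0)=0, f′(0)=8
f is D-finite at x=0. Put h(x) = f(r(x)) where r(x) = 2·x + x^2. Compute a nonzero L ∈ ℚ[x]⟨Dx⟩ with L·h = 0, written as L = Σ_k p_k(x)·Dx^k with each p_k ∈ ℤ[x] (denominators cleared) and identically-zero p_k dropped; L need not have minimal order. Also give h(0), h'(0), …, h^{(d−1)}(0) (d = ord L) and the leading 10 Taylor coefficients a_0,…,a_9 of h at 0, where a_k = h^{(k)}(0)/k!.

f: a_k = 0, 8, -16, 128/3, -128, 2048/5, -4096/3, 32768/7, -16384, 524288/9, …
Change of var in L_f (x↦r) gives L₀.
L = (7 + 8·x + 4·x^2)·Dx + (1 + 9·x + 12·x^2 + 4·x^3)·Dx^2  (order 2).
h: a_k = 0, 16, -56, 832/3, -1552, 46336/5, -172928/3, 2581504/7, -2408576, 143822848/9, …
ICs: h(0) = 0, h′(0) = 16.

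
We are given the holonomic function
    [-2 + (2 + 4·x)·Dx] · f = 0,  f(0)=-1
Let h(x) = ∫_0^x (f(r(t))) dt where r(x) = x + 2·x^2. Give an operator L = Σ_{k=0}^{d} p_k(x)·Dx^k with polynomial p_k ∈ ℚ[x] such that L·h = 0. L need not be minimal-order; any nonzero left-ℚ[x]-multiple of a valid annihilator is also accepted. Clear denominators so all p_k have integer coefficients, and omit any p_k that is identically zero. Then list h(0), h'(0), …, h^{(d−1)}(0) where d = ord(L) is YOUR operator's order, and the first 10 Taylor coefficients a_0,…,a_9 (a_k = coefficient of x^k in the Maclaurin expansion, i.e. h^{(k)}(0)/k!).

f: a_k = -1, -1, 1/2, -1/2, 5/8, -7/8, 21/16, -33/16, 429/128, -715/128, …
L₀ from L_f via x↦r, Dx↦r'^{-1}Dx.
h=∫₀ˣh₀: take L = L₀·Dx.
L = (-1 - 4·x)·Dx + (1 + 2·x + 4·x^2)·Dx^2  (order 2).
h: a_k = 0, -1, -1/2, -1/2, 3/8, -3/40, -5/16, 57/112, -21/128, -289/384, …
ICs: h(0) = 0, h′(0) = -1.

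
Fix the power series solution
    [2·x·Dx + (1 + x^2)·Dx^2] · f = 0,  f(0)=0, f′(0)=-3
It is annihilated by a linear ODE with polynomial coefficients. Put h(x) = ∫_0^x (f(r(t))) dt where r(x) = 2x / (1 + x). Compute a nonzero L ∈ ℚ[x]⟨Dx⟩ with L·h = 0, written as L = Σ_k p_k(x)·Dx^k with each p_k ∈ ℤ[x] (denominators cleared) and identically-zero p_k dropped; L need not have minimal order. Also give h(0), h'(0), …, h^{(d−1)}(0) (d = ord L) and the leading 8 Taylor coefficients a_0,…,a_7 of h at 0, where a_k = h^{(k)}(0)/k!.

L = (2 + 10·x)·Dx^2 + (1 + 2·x + 5·x^2)·Dx^3  (order 3).
h: a_k = 0, 0, -3, 2, 1/2, -18/5, 19/5, 22/7, …
ICs: h(0) = 0, h′(0) = 0, h′′(0) = -6.

f: a_k = 0, -3, 0, 1, 0, -3/5, 0, 3/7, …
L₀ from L_f via x↦r, Dx↦r'^{-1}Dx.
∫: right-multiply L₀ by Dx.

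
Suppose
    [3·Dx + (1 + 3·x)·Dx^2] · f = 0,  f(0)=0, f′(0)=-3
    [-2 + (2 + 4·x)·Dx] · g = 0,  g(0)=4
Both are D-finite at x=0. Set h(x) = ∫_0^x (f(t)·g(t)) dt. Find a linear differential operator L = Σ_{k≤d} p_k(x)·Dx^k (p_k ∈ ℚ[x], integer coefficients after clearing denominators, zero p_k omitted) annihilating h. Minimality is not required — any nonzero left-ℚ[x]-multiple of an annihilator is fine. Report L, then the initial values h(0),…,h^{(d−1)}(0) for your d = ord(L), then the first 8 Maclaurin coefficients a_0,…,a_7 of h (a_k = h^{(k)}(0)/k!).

f: a_k = 0, -3, 9/2, -9, 81/4, -243/5, 243/2, -2187/7, …
g: a_k = 4, 4, -2, 2, -5/2, 7/2, -21/4, 33/4, …
Sym-product of L_f,L_g gives L₀ (≤ ord 2).
∫: right-multiply L₀ by Dx.
L = 3·x·Dx + (1 + 2·x)·Dx^2 + (1 + 7·x + 16·x^2 + 12·x^3)·Dx^3  (order 3).
h: a_k = 0, 0, -6, 2, -3, 6, -263/20, 4227/140, …
ICs: h(0) = 0, h′(0) = 0, h′′(0) = -12.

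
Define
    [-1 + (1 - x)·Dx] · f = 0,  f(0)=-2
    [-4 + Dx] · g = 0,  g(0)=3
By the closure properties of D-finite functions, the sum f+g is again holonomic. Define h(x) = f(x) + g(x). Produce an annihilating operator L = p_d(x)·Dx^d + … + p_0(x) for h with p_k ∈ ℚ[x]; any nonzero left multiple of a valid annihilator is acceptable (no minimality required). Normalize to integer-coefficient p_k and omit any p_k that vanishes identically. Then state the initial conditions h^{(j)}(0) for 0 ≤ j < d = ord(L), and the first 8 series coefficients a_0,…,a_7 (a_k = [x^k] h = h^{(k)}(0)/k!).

L = (8 - 16·x) + (-14 + 32·x - 16·x^2)·Dx + (3 - 7·x + 4·x^2)·Dx^2  (order 2).
h: a_k = 1, 10, 22, 30, 30, 118/5, 226/15, 814/105, …
ICs: h(0) = 1, h′(0) = 10.

f: a_k = -2, -2, -2, -2, -2, -2, -2, -2, …
g: a_k = 3, 12, 24, 32, 32, 128/5, 256/15, 1024/105, …
L₀ := lclm(L_f,L_g); ord L₀ ≤ 1+1.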